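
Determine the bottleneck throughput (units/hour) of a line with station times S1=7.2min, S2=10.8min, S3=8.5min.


Bottleneck = longest station time
Station times: [7.2, 10.8, 8.5]
Max = 10.8 min
Rate = 60 / 10.8
= 5.56 units/hour (bottleneck: 10.8min)


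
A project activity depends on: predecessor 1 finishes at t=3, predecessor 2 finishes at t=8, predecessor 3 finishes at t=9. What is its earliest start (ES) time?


ES = max of all predecessor completion times
Predecessors: [3, 8, 9]
ES = max(3, 8, 9)
= 9


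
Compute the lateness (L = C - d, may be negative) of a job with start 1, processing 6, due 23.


Completion = 1 + 6 = 7
Lateness = C - d = 7 - 23
= -16


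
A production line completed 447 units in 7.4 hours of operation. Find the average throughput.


Throughput = units / time
= 447 / 7.4
= 60.4 units/hour


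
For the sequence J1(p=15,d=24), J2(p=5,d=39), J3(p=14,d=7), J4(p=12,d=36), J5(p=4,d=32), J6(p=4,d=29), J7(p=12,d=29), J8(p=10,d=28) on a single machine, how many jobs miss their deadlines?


Completion vs due date:
  J1: C=15, d=24 → on time
  J2: C=20, d=39 → on time
  J3: C=34, d=7 → TARDY
  J4: C=46, d=36 → TARDY
  J5: C=50, d=32 → TARDY
  J6: C=54, d=29 → TARDY
  J7: C=66, d=29 → TARDY
  J8: C=76, d=28 → TARDY
Tardy jobs: J3, J4, J5, J6, J7, J8
Count = 6


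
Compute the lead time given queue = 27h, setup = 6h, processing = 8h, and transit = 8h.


Lead time = queue + setup + processing + transit
= 27 + 6 + 8 + 8
= 49 hours


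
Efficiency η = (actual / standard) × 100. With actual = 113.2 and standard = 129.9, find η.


Efficiency = (actual / standard) × 100
= (113.2 / 129.9) × 100
= 87.1%


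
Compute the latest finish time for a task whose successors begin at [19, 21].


LF = min of all successor start times
Successors start at: [19, 21]
LF = min(19, 21)
= 19


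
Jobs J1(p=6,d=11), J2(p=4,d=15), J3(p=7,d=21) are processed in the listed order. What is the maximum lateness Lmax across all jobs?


Lateness per job (L = C - d):
  J1: C=6, d=11, L=-5
  J2: C=10, d=15, L=-5
  J3: C=17, d=21, L=-4
Lmax = max(-5, -5, -4)
= -4


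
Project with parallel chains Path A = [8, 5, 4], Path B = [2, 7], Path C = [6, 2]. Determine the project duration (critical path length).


Path A: 8 + 5 + 4 = 17
Path B: 2 + 7 = 9
Path C: 6 + 2 = 8
Critical path = longest = max(17, 9, 8)
= 17 (Path A)


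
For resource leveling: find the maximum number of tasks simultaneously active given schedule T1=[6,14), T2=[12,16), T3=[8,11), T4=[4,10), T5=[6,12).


Check each time point for overlaps:
  t=8: 4 tasks active (T1, T3, T4, T5)
Max concurrent = 4


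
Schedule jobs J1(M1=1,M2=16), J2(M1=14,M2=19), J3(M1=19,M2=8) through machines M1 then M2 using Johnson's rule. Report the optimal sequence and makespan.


Johnson's rule:
Group 1 (M1≤M2, sort by M1): ['J1', 'J2']
Group 2 (M1>M2, sort desc M2): ['J3']
Sequence: J1 → J2 → J3
Makespan calculation:
  J1: M1 done=1, M2 done=17
  J2: M1 done=15, M2 done=36
  J3: M1 done=34, M2 done=44
= Sequence: J1 → J2 → J3, Makespan: 44


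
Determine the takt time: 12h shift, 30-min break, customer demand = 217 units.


Available = 12×60 - 30 = 690 min
Takt time = 690 / 217
= 3.18 min/unit


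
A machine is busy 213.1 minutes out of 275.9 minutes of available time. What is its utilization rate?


Utilization = busy / total × 100
= 213.1 / 275.9 × 100
= 77.2%


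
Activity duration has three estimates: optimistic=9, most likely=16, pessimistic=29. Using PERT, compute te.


te = (o + 4m + p) / 6
= (9 + 4×16 + 29) / 6
= (9 + 64 + 29) / 6
= 102 / 6
= 17.00


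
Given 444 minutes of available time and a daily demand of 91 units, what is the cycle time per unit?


Cycle time = available time / demand
= 444 / 91
= 4.88 min/unit


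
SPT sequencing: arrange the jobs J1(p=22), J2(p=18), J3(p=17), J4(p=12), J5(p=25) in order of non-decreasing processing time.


SPT: sort by shortest processing time
  J4: p=12
  J3: p=17
  J2: p=18
  J1: p=22
  J5: p=25
Order: J4 → J3 → J2 → J1 → J5


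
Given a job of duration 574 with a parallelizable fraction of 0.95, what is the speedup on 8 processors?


Amdahl's law: T_p = T × ((1-p) + p/N)
= 574 × ((1-0.95) + 0.95/8)
= 574 × (0.05 + 0.1187)
= 574 × 0.1688
= 96.86
Speedup = 574/96.86
= 5.93×


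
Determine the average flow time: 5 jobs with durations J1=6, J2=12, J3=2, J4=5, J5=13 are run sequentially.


Completion times:
  J1: completes at 6
  J2: completes at 18
  J3: completes at 20
  J4: completes at 25
  J5: completes at 38
Sum = 107
Average = 107/5
= 21.40


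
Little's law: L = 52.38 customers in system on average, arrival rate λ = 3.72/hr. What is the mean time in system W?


Little's law: L = λW → W = L / λ
= 52.38 / 3.72
= 14.08 hours


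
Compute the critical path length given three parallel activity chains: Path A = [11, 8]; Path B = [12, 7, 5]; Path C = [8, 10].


Path A: 11 + 8 = 19
Path B: 12 + 7 + 5 = 24
Path C: 8 + 10 = 18
Critical path = longest = max(19, 24, 18)
= 24 (Path B)


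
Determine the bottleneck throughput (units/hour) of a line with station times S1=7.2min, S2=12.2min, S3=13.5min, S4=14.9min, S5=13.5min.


Bottleneck = longest station time
Station times: [7.2, 12.2, 13.5, 14.9, 13.5]
Max = 14.9 min
Rate = 60 / 14.9
= 4.03 units/hour (bottleneck: 14.9min)


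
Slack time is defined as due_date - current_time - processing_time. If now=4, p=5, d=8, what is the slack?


Slack = due - current_time - processing
= 8 - 4 - 5
= -1


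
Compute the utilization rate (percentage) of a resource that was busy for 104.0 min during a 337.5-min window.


Utilization = busy / total × 100
= 104.0 / 337.5 × 100
= 30.8%


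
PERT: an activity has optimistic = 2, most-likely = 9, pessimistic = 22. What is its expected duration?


te = (o + 4m + p) / 6
= (2 + 4×9 + 22) / 6
= (2 + 36 + 22) / 6
= 60 / 6
= 10.00


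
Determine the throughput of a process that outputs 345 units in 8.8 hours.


Throughput = units / time
= 345 / 8.8
= 39.2 units/hour


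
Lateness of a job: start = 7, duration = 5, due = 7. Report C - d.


Completion = 7 + 5 = 12
Lateness = C - d = 12 - 7
= 5


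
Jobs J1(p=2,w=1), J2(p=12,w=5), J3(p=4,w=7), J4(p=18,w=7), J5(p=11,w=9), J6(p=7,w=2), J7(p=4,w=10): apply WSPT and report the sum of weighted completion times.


WSPT order (by p/w): J7 → J3 → J5 → J1 → J2 → J4 → J6
  J7: C=4, w·C=10×4=40
  J3: C=8, w·C=7×8=56
  J5: C=19, w·C=9×19=171
  J1: C=21, w·C=1×21=21
  J2: C=33, w·C=5×33=165
  J4: C=51, w·C=7×51=357
  J6: C=58, w·C=2×58=116
Σ w·C = 926
= 926


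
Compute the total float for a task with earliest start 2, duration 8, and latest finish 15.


EF = ES + duration = 2 + 8 = 10
LS = LF - duration = 15 - 8 = 7
Total Float = LF - EF = 15 - 10
(or LS - ES = 7 - 2)
= 5


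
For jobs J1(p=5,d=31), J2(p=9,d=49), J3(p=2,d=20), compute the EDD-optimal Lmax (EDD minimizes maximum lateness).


EDD order: J3 → J1 → J2
Completion and lateness:
  J3: C=2, d=20, L=2-20=-18
  J1: C=7, d=31, L=7-31=-24
  J2: C=16, d=49, L=16-49=-33
Lmax = max(-18, -24, -33)
= -18


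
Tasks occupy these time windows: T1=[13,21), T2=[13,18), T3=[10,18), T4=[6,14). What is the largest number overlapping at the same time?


Check each time point for overlaps:
  t=13: 4 tasks active (T1, T2, T3, T4)
Max concurrent = 4


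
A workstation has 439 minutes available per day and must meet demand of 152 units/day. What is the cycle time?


Cycle time = available time / demand
= 439 / 152
= 2.89 min/unit


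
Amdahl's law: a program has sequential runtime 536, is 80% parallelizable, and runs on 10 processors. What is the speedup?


Amdahl's law: T_p = T × ((1-p) + p/N)
= 536 × ((1-0.8) + 0.8/10)
= 536 × (0.20 + 0.0800)
= 536 × 0.2800
= 150.08
Speedup = 536/150.08
= 3.57×


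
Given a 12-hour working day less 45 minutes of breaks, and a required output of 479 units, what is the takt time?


Available = 12×60 - 45 = 675 min
Takt time = 675 / 479
= 1.41 min/unit


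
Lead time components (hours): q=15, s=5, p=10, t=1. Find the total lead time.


Lead time = queue + setup + processing + transit
= 15 + 5 + 10 + 1
= 31 hours


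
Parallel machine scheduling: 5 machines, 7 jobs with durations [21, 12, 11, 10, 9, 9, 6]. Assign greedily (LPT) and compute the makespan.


Jobs (LPT sorted): [21, 12, 11, 10, 9, 9, 6]
Machines: 5
  J=21 → Machine 1 (load: 0+21=21)
  J=12 → Machine 2 (load: 0+12=12)
  J=11 → Machine 3 (load: 0+11=11)
  J=10 → Machine 4 (load: 0+10=10)
  J=9 → Machine 5 (load: 0+9=9)
  J=9 → Machine 5 (load: 9+9=18)
  J=6 → Machine 4 (load: 10+6=16)
Machine loads: [21, 12, 11, 16, 18]
Makespan = max = 21 time units


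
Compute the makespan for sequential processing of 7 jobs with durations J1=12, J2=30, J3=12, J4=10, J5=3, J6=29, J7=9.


Sequential makespan: sum all processing times
= 12 + 30 + 12 + 10 + 3 + 29 + 9
= 105 time units


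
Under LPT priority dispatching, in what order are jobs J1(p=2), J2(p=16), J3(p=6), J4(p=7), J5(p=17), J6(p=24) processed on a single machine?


LPT: sort by longest processing time first
  J6: p=24
  J5: p=17
  J2: p=16
  J4: p=7
  J3: p=6
  J1: p=2
Order: J6 → J5 → J2 → J4 → J3 → J1


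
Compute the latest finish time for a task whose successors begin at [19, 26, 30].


LF = min of all successor start times
Successors start at: [19, 26, 30]
LF = min(19, 26, 30)
= 19


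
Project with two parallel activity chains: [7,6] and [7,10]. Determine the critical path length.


Path A: 7 + 6 = 13
Path B: 7 + 10 = 17
Critical path = longest = max(13, 17)
= 17 (Path B)


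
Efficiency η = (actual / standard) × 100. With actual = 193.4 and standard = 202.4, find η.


Efficiency = (actual / standard) × 100
= (193.4 / 202.4) × 100
= 95.6%


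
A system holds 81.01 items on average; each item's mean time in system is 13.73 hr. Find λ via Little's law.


Little's law: L = λW → λ = L / W
= 81.01 / 13.73
= 5.90 per hour


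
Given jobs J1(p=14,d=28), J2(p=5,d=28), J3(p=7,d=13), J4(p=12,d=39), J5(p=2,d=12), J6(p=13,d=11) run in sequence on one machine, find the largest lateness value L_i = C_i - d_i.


Lateness per job (L = C - d):
  J1: C=14, d=28, L=-14
  J2: C=19, d=28, L=-9
  J3: C=26, d=13, L=13
  J4: C=38, d=39, L=-1
  J5: C=40, d=12, L=28
  J6: C=53, d=11, L=42
Lmax = max(-14, -9, 13, -1, 28, 42)
= 42


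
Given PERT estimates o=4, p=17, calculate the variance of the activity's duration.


σ² = ((p - o) / 6)² = (p - o)² / 36
= (17 - 4)² / 36
= 13² / 36
= 169 / 36
= 4.6944


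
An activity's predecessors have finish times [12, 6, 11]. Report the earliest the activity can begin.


ES = max of all predecessor completion times
Predecessors: [12, 6, 11]
ES = max(12, 6, 11)
= 12


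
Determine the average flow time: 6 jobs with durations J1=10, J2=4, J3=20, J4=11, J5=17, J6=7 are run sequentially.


Completion times:
  J1: completes at 10
  J2: completes at 14
  J3: completes at 34
  J4: completes at 45
  J5: completes at 62
  J6: completes at 69
Sum = 234
Average = 234/6
= 39.00


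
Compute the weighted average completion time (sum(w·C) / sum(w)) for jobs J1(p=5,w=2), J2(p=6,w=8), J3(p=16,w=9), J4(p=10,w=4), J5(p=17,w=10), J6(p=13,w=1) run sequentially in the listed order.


Completion times:
  J1: C=5, w×C=2×5=10
  J2: C=11, w×C=8×11=88
  J3: C=27, w×C=9×27=243
  J4: C=37, w×C=4×37=148
  J5: C=54, w×C=10×54=540
  J6: C=67, w×C=1×67=67
Sum w×C = 1096
Sum w = 34
Weighted avg = 1096/34
= 32.24


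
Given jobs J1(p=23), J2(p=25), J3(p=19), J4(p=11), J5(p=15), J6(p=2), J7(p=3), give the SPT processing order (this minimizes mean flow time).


SPT: sort by shortest processing time
  J6: p=2
  J7: p=3
  J4: p=11
  J5: p=15
  J3: p=19
  J1: p=23
  J2: p=25
Order: J6 → J7 → J4 → J5 → J3 → J1 → J2


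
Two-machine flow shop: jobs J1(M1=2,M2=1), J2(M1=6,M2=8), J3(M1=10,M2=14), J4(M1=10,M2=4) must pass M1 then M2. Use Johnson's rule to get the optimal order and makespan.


Johnson's rule:
Group 1 (M1≤M2, sort by M1): ['J2', 'J3']
Group 2 (M1>M2, sort desc M2): ['J4', 'J1']
Sequence: J2 → J3 → J4 → J1
Makespan calculation:
  J2: M1 done=6, M2 done=14
  J3: M1 done=16, M2 done=30
  J4: M1 done=26, M2 done=34
  J1: M1 done=28, M2 done=35
= Sequence: J2 → J3 → J4 → J1, Makespan: 35


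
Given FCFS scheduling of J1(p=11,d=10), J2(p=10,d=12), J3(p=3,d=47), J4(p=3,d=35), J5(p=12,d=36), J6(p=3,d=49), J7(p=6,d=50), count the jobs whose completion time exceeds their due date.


Completion vs due date:
  J1: C=11, d=10 → TARDY
  J2: C=21, d=12 → TARDY
  J3: C=24, d=47 → on time
  J4: C=27, d=35 → on time
  J5: C=39, d=36 → TARDY
  J6: C=42, d=49 → on time
  J7: C=48, d=50 → on time
Tardy jobs: J1, J2, J5
Count = 3


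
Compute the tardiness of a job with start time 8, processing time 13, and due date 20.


Completion = start + processing = 8 + 13 = 21
Tardiness = max(0, C - d) = max(0, 21 - 20)
= max(0, 1)
= 1


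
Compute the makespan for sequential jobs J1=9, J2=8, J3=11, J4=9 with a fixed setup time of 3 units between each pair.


Makespan = Σ processing + (n-1) × setup
= (9 + 8 + 11 + 9) + (4-1)×3
= 37 + 9
= 46 time units


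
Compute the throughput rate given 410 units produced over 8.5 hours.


Throughput = units / time
= 410 / 8.5
= 48.2 units/hour


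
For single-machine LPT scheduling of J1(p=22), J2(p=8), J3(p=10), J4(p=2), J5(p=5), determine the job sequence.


LPT: sort by longest processing time first
  J1: p=22
  J3: p=10
  J2: p=8
  J5: p=5
  J4: p=2
Order: J1 → J3 → J2 → J5 → J4


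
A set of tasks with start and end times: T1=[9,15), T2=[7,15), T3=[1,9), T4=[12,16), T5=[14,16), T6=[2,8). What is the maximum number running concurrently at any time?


Check each time point for overlaps:
  t=14: 4 tasks active (T1, T2, T4, T5)
Max concurrent = 4


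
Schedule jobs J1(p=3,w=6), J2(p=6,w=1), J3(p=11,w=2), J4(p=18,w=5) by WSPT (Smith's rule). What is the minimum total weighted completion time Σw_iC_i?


WSPT order (by p/w): J1 → J4 → J3 → J2
  J1: C=3, w·C=6×3=18
  J4: C=21, w·C=5×21=105
  J3: C=32, w·C=2×32=64
  J2: C=38, w·C=1×38=38
Σ w·C = 225
= 225


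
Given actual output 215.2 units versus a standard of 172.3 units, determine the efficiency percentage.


Efficiency = (actual / standard) × 100
= (215.2 / 172.3) × 100
= 124.9%


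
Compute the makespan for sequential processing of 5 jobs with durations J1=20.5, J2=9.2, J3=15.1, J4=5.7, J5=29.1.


Sequential makespan: sum all processing times
= 20.5 + 9.2 + 15.1 + 5.7 + 29.1
= 79.6 time units


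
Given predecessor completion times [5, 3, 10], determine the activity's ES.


ES = max of all predecessor completion times
Predecessors: [5, 3, 10]
ES = max(5, 3, 10)
= 10


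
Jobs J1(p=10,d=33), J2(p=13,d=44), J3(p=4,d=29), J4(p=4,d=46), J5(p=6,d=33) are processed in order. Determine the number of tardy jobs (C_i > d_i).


Completion vs due date:
  J1: C=10, d=33 → on time
  J2: C=23, d=44 → on time
  J3: C=27, d=29 → on time
  J4: C=31, d=46 → on time
  J5: C=37, d=33 → TARDY
Tardy jobs: J5
Count = 1


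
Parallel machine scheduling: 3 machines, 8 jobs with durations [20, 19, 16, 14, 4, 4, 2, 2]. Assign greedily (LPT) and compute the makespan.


Jobs (LPT sorted): [20, 19, 16, 14, 4, 4, 2, 2]
Machines: 3
  J=20 → Machine 1 (load: 0+20=20)
  J=19 → Machine 2 (load: 0+19=19)
  J=16 → Machine 3 (load: 0+16=16)
  J=14 → Machine 3 (load: 16+14=30)
  J=4 → Machine 2 (load: 19+4=23)
  J=4 → Machine 1 (load: 20+4=24)
  J=2 → Machine 2 (load: 23+2=25)
  J=2 → Machine 1 (load: 24+2=26)
Machine loads: [26, 25, 30]
Makespan = max = 30 time units


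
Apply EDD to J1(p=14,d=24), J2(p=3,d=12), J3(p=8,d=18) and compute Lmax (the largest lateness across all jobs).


EDD order: J2 → J3 → J1
Completion and lateness:
  J2: C=3, d=12, L=3-12=-9
  J3: C=11, d=18, L=11-18=-7
  J1: C=25, d=24, L=25-24=1
Lmax = max(-9, -7, 1)
= 1


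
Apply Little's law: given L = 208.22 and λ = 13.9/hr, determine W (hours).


Little's law: L = λW → W = L / λ
= 208.22 / 13.9
= 14.98 hours


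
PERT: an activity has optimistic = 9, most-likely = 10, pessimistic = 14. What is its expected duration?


te = (o + 4m + p) / 6
= (9 + 4×10 + 14) / 6
= (9 + 40 + 14) / 6
= 63 / 6
= 10.50


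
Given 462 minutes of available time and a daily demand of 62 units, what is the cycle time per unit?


Cycle time = available time / demand
= 462 / 62
= 7.45 min/unit


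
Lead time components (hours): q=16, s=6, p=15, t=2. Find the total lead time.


Lead time = queue + setup + processing + transit
= 16 + 6 + 15 + 2
= 39 hours


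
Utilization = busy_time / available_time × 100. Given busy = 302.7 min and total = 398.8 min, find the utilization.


Utilization = busy / total × 100
= 302.7 / 398.8 × 100
= 75.9%


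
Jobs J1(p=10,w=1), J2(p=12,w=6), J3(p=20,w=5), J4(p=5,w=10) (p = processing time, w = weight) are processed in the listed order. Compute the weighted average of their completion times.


Completion times:
  J1: C=10, w×C=1×10=10
  J2: C=22, w×C=6×22=132
  J3: C=42, w×C=5×42=210
  J4: C=47, w×C=10×47=470
Sum w×C = 822
Sum w = 22
Weighted avg = 822/22
= 37.36


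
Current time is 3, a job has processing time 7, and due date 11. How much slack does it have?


Slack = due - current_time - processing
= 11 - 3 - 7
= 1


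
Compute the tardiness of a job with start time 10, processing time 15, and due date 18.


Completion = start + processing = 10 + 15 = 25
Tardiness = max(0, C - d) = max(0, 25 - 18)
= max(0, 7)
= 7


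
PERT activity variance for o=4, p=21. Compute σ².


σ² = ((p - o) / 6)² = (p - o)² / 36
= (21 - 4)² / 36
= 17² / 36
= 289 / 36
= 8.0278


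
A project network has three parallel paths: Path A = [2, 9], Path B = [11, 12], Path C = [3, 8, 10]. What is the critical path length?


Path A: 2 + 9 = 11
Path B: 11 + 12 = 23
Path C: 3 + 8 + 10 = 21
Critical path = longest = max(11, 23, 21)
= 23 (Path B)


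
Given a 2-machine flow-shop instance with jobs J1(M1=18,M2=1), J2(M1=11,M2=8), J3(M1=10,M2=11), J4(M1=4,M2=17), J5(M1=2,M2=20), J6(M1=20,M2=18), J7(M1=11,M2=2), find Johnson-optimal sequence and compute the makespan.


Johnson's rule:
Group 1 (M1≤M2, sort by M1): ['J5', 'J4', 'J3']
Group 2 (M1>M2, sort desc M2): ['J6', 'J2', 'J7', 'J1']
Sequence: J5 → J4 → J3 → J6 → J2 → J7 → J1
Makespan calculation:
  J5: M1 done=2, M2 done=22
  J4: M1 done=6, M2 done=39
  J3: M1 done=16, M2 done=50
  J6: M1 done=36, M2 done=68
  J2: M1 done=47, M2 done=76
  J7: M1 done=58, M2 done=78
  J1: M1 done=76, M2 done=79
= Sequence: J5 → J4 → J3 → J6 → J2 → J7 → J1, Makespan: 79


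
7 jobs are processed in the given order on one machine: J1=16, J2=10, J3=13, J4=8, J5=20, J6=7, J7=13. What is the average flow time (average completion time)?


Completion times:
  J1: completes at 16
  J2: completes at 26
  J3: completes at 39
  J4: completes at 47
  J5: completes at 67
  J6: completes at 74
  J7: completes at 87
Sum = 356
Average = 356/7
= 50.86


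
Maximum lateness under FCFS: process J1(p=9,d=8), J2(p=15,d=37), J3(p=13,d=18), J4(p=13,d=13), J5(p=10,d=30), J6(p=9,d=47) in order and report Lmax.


Lateness per job (L = C - d):
  J1: C=9, d=8, L=1
  J2: C=24, d=37, L=-13
  J3: C=37, d=18, L=19
  J4: C=50, d=13, L=37
  J5: C=60, d=30, L=30
  J6: C=69, d=47, L=22
Lmax = max(1, -13, 19, 37, 30, 22)
= 37


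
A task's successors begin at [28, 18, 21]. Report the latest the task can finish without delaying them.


LF = min of all successor start times
Successors start at: [28, 18, 21]
LF = min(28, 18, 21)
= 18


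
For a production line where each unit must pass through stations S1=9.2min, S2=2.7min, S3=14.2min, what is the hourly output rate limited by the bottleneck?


Bottleneck = longest station time
Station times: [9.2, 2.7, 14.2]
Max = 14.2 min
Rate = 60 / 14.2
= 4.23 units/hour (bottleneck: 14.2min)


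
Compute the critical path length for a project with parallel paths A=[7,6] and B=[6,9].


Path A: 7 + 6 = 13
Path B: 6 + 9 = 15
Critical path = longest = max(13, 15)
= 15 (Path B)


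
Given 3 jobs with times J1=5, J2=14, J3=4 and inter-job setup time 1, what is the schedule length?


Makespan = Σ processing + (n-1) × setup
= (5 + 14 + 4) + (3-1)×1
= 23 + 2
= 25 time units


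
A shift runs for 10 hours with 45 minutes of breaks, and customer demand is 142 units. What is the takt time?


Available = 10×60 - 45 = 555 min
Takt time = 555 / 142
= 3.91 min/unit


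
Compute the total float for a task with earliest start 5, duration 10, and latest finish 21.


EF = ES + duration = 5 + 10 = 15
LS = LF - duration = 21 - 10 = 11
Total Float = LF - EF = 21 - 15
(or LS - ES = 11 - 5)
= 6


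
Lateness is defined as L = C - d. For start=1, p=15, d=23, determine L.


Completion = 1 + 15 = 16
Lateness = C - d = 16 - 23
= -7


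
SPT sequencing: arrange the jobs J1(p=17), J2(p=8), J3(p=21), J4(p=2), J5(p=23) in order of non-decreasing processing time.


SPT: sort by shortest processing time
  J4: p=2
  J2: p=8
  J1: p=17
  J3: p=21
  J5: p=23
Order: J4 → J2 → J1 → J3 → J5


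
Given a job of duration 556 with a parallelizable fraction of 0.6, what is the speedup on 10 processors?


Amdahl's law: T_p = T × ((1-p) + p/N)
= 556 × ((1-0.6) + 0.6/10)
= 556 × (0.40 + 0.0600)
= 556 × 0.4600
= 255.76
Speedup = 556/255.76
= 2.17×


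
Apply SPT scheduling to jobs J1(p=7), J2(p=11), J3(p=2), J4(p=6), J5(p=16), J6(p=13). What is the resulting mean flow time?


SPT order: J3 → J4 → J1 → J2 → J6 → J5
Completion times:
  J3: C=2
  J4: C=8
  J1: C=15
  J2: C=26
  J6: C=39
  J5: C=55
Sum = 145, n = 6
Mean flow = 145/6
= 24.17


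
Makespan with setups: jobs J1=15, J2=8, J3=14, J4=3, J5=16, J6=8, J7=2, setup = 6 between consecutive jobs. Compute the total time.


Makespan = Σ processing + (n-1) × setup
= (15 + 8 + 14 + 3 + 16 + 8 + 2) + (7-1)×6
= 66 + 36
= 102 time units


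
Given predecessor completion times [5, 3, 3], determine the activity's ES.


ES = max of all predecessor completion times
Predecessors: [5, 3, 3]
ES = max(5, 3, 3)
= 5


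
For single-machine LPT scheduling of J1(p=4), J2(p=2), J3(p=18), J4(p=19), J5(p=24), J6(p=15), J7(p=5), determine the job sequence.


LPT: sort by longest processing time first
  J5: p=24
  J4: p=19
  J3: p=18
  J6: p=15
  J7: p=5
  J1: p=4
  J2: p=2
Order: J5 → J4 → J3 → J6 → J7 → J1 → J2


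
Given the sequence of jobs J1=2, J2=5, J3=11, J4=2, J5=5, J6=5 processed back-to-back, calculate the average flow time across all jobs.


Completion times:
  J1: completes at 2
  J2: completes at 7
  J3: completes at 18
  J4: completes at 20
  J5: completes at 25
  J6: completes at 30
Sum = 102
Average = 102/6
= 17.00


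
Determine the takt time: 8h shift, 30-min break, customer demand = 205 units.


Available = 8×60 - 30 = 450 min
Takt time = 450 / 205
= 2.20 min/unit


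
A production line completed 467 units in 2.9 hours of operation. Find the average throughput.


Throughput = units / time
= 467 / 2.9
= 161.0 units/hour


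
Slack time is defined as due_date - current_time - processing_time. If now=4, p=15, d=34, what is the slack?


Slack = due - current_time - processing
= 34 - 4 - 15
= 15


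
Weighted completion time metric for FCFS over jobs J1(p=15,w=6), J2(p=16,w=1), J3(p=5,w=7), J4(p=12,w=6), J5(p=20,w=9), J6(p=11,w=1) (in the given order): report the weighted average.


Completion times:
  J1: C=15, w×C=6×15=90
  J2: C=31, w×C=1×31=31
  J3: C=36, w×C=7×36=252
  J4: C=48, w×C=6×48=288
  J5: C=68, w×C=9×68=612
  J6: C=79, w×C=1×79=79
Sum w×C = 1352
Sum w = 30
Weighted avg = 1352/30
= 45.07


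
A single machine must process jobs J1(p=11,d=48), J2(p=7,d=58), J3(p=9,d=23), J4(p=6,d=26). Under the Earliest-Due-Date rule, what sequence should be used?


EDD: sort by earliest due date
  J3: d=23, p=9
  J4: d=26, p=6
  J1: d=48, p=11
  J2: d=58, p=7
Order: J3 → J4 → J1 → J2


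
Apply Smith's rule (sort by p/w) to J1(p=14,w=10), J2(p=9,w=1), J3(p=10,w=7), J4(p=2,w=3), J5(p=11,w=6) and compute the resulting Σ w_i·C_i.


WSPT order (by p/w): J4 → J1 → J3 → J5 → J2
  J4: C=2, w·C=3×2=6
  J1: C=16, w·C=10×16=160
  J3: C=26, w·C=7×26=182
  J5: C=37, w·C=6×37=222
  J2: C=46, w·C=1×46=46
Σ w·C = 616
= 616


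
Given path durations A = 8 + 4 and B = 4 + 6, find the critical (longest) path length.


Path A: 8 + 4 = 12
Path B: 4 + 6 = 10
Critical path = longest = max(12, 10)
= 12 (Path A)


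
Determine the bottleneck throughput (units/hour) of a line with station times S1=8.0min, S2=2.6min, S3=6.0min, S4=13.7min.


Bottleneck = longest station time
Station times: [8.0, 2.6, 6.0, 13.7]
Max = 13.7 min
Rate = 60 / 13.7
= 4.38 units/hour (bottleneck: 13.7min)


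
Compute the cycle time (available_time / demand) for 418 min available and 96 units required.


Cycle time = available time / demand
= 418 / 96
= 4.35 min/unit


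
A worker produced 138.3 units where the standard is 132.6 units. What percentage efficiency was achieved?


Efficiency = (actual / standard) × 100
= (138.3 / 132.6) × 100
= 104.3%


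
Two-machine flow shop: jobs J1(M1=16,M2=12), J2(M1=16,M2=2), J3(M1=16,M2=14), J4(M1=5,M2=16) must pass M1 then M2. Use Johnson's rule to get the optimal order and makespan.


Johnson's rule:
Group 1 (M1≤M2, sort by M1): ['J4']
Group 2 (M1>M2, sort desc M2): ['J3', 'J1', 'J2']
Sequence: J4 → J3 → J1 → J2
Makespan calculation:
  J4: M1 done=5, M2 done=21
  J3: M1 done=21, M2 done=35
  J1: M1 done=37, M2 done=49
  J2: M1 done=53, M2 done=55
= Sequence: J4 → J3 → J1 → J2, Makespan: 55


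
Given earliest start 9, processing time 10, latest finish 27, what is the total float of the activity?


EF = ES + duration = 9 + 10 = 19
LS = LF - duration = 27 - 10 = 17
Total Float = LF - EF = 27 - 19
(or LS - ES = 17 - 9)
= 8


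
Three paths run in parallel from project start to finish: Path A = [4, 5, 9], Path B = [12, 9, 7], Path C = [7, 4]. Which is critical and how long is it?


Path A: 4 + 5 + 9 = 18
Path B: 12 + 9 + 7 = 28
Path C: 7 + 4 = 11
Critical path = longest = max(18, 28, 11)
= 28 (Path B)


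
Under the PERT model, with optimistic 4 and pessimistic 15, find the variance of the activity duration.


σ² = ((p - o) / 6)² = (p - o)² / 36
= (15 - 4)² / 36
= 11² / 36
= 121 / 36
= 3.3611


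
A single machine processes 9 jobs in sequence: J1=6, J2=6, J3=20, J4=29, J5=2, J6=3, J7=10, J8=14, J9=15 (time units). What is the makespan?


Sequential makespan: sum all processing times
= 6 + 6 + 20 + 29 + 2 + 3 + 10 + 14 + 15
= 105 time units


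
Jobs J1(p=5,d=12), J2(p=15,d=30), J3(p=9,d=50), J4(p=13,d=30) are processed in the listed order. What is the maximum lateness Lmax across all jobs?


Lateness per job (L = C - d):
  J1: C=5, d=12, L=-7
  J2: C=20, d=30, L=-10
  J3: C=29, d=50, L=-21
  J4: C=42, d=30, L=12
Lmax = max(-7, -10, -21, 12)
= 12


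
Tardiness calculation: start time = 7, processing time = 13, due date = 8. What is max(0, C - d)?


Completion = start + processing = 7 + 13 = 20
Tardiness = max(0, C - d) = max(0, 20 - 8)
= max(0, 12)
= 12


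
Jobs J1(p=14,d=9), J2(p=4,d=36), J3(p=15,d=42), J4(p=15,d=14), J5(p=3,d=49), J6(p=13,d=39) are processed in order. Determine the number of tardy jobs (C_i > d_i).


Completion vs due date:
  J1: C=14, d=9 → TARDY
  J2: C=18, d=36 → on time
  J3: C=33, d=42 → on time
  J4: C=48, d=14 → TARDY
  J5: C=51, d=49 → TARDY
  J6: C=64, d=39 → TARDY
Tardy jobs: J1, J4, J5, J6
Count = 4


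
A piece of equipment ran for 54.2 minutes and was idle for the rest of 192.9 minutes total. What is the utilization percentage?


Utilization = busy / total × 100
= 54.2 / 192.9 × 100
= 28.1%


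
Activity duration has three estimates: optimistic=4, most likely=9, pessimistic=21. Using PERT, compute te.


te = (o + 4m + p) / 6
= (4 + 4×9 + 21) / 6
= (4 + 36 + 21) / 6
= 61 / 6
= 10.17


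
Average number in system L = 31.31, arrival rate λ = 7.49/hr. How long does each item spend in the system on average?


Little's law: L = λW → W = L / λ
= 31.31 / 7.49
= 4.18 hours


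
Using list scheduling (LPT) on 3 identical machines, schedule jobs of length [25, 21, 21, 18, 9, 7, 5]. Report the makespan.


Jobs (LPT sorted): [25, 21, 21, 18, 9, 7, 5]
Machines: 3
  J=25 → Machine 1 (load: 0+25=25)
  J=21 → Machine 2 (load: 0+21=21)
  J=21 → Machine 3 (load: 0+21=21)
  J=18 → Machine 2 (load: 21+18=39)
  J=9 → Machine 3 (load: 21+9=30)
  J=7 → Machine 1 (load: 25+7=32)
  J=5 → Machine 3 (load: 30+5=35)
Machine loads: [32, 39, 35]
Makespan = max = 39 time units


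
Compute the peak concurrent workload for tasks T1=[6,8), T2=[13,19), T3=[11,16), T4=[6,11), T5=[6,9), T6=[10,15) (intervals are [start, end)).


Check each time point for overlaps:
  t=6: 3 tasks active (T1, T4, T5)
Max concurrent = 3


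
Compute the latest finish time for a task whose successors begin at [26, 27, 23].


LF = min of all successor start times
Successors start at: [26, 27, 23]
LF = min(26, 27, 23)
= 23


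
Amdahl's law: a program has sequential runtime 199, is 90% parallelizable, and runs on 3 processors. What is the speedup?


Amdahl's law: T_p = T × ((1-p) + p/N)
= 199 × ((1-0.9) + 0.9/3)
= 199 × (0.10 + 0.3000)
= 199 × 0.4000
= 79.60
Speedup = 199/79.60
= 2.50×


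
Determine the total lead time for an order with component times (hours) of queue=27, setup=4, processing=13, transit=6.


Lead time = queue + setup + processing + transit
= 27 + 4 + 13 + 6
= 50 hours


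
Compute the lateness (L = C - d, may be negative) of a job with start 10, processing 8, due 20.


Completion = 10 + 8 = 18
Lateness = C - d = 18 - 20
= -2


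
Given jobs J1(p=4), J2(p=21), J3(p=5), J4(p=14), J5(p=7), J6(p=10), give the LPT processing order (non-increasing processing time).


LPT: sort by longest processing time first
  J2: p=21
  J4: p=14
  J6: p=10
  J5: p=7
  J3: p=5
  J1: p=4
Order: J2 → J4 → J6 → J5 → J3 → J1


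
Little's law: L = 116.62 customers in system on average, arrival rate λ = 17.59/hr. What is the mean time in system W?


Little's law: L = λW → W = L / λ
= 116.62 / 17.59
= 6.63 hours


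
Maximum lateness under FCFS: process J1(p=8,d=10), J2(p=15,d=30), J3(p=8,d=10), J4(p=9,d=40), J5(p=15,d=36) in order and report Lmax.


Lateness per job (L = C - d):
  J1: C=8, d=10, L=-2
  J2: C=23, d=30, L=-7
  J3: C=31, d=10, L=21
  J4: C=40, d=40, L=0
  J5: C=55, d=36, L=19
Lmax = max(-2, -7, 21, 0, 19)
= 21


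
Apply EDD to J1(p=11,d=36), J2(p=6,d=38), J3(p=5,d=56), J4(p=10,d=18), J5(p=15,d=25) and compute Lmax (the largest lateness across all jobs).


EDD order: J4 → J5 → J1 → J2 → J3
Completion and lateness:
  J4: C=10, d=18, L=10-18=-8
  J5: C=25, d=25, L=25-25=0
  J1: C=36, d=36, L=36-36=0
  J2: C=42, d=38, L=42-38=4
  J3: C=47, d=56, L=47-56=-9
Lmax = max(-8, 0, 0, 4, -9)
= 4


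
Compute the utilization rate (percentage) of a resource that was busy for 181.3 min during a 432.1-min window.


Utilization = busy / total × 100
= 181.3 / 432.1 × 100
= 42.0%


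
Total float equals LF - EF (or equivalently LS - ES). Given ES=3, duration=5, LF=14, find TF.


EF = ES + duration = 3 + 5 = 8
LS = LF - duration = 14 - 5 = 9
Total Float = LF - EF = 14 - 8
(or LS - ES = 9 - 3)
= 6


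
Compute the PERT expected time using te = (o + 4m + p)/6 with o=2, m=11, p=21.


te = (o + 4m + p) / 6
= (2 + 4×11 + 21) / 6
= (2 + 44 + 21) / 6
= 67 / 6
= 11.17


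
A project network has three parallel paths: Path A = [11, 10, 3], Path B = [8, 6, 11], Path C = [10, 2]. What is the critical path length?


Path A: 11 + 10 + 3 = 24
Path B: 8 + 6 + 11 = 25
Path C: 10 + 2 = 12
Critical path = longest = max(24, 25, 12)
= 25 (Path B)


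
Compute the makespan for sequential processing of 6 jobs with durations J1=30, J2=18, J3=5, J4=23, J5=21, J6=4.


Sequential makespan: sum all processing times
= 30 + 18 + 5 + 23 + 21 + 4
= 101 time units


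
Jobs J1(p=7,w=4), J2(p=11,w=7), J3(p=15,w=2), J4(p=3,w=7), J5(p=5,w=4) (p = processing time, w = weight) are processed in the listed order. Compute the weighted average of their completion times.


Completion times:
  J1: C=7, w×C=4×7=28
  J2: C=18, w×C=7×18=126
  J3: C=33, w×C=2×33=66
  J4: C=36, w×C=7×36=252
  J5: C=41, w×C=4×41=164
Sum w×C = 636
Sum w = 24
Weighted avg = 636/24
= 26.50


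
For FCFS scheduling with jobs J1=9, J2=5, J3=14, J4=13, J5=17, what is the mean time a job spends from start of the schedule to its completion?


Completion times:
  J1: completes at 9
  J2: completes at 14
  J3: completes at 28
  J4: completes at 41
  J5: completes at 58
Sum = 150
Average = 150/5
= 30.00


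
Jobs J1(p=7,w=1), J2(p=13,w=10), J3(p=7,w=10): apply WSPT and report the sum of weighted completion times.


WSPT order (by p/w): J3 → J2 → J1
  J3: C=7, w·C=10×7=70
  J2: C=20, w·C=10×20=200
  J1: C=27, w·C=1×27=27
Σ w·C = 297
= 297


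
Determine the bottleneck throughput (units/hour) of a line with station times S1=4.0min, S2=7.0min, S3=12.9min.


Bottleneck = longest station time
Station times: [4.0, 7.0, 12.9]
Max = 12.9 min
Rate = 60 / 12.9
= 4.65 units/hour (bottleneck: 12.9min)


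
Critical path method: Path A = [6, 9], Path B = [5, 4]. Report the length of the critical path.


Path A: 6 + 9 = 15
Path B: 5 + 4 = 9
Critical path = longest = max(15, 9)
= 15 (Path A)


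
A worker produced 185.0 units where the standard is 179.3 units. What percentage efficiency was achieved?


Efficiency = (actual / standard) × 100
= (185.0 / 179.3) × 100
= 103.2%


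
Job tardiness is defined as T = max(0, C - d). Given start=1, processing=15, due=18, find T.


Completion = start + processing = 1 + 15 = 16
Tardiness = max(0, C - d) = max(0, 16 - 18)
= max(0, -2)
= 0


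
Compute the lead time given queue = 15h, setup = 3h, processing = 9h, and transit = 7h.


Lead time = queue + setup + processing + transit
= 15 + 3 + 9 + 7
= 34 hours


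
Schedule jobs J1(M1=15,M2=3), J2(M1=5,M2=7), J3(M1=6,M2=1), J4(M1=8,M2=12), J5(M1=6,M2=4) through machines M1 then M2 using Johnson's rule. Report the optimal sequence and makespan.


Johnson's rule:
Group 1 (M1≤M2, sort by M1): ['J2', 'J4']
Group 2 (M1>M2, sort desc M2): ['J5', 'J1', 'J3']
Sequence: J2 → J4 → J5 → J1 → J3
Makespan calculation:
  J2: M1 done=5, M2 done=12
  J4: M1 done=13, M2 done=25
  J5: M1 done=19, M2 done=29
  J1: M1 done=34, M2 done=37
  J3: M1 done=40, M2 done=41
= Sequence: J2 → J4 → J5 → J1 → J3, Makespan: 41


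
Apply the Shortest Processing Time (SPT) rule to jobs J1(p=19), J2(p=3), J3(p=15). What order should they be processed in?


SPT: sort by shortest processing time
  J2: p=3
  J3: p=15
  J1: p=19
Order: J2 → J3 → J1


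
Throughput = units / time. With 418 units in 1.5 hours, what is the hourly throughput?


Throughput = units / time
= 418 / 1.5
= 278.7 units/hour


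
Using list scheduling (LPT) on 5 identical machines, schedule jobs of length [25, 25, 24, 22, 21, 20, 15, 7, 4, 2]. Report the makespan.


Jobs (LPT sorted): [25, 25, 24, 22, 21, 20, 15, 7, 4, 2]
Machines: 5
  J=25 → Machine 1 (load: 0+25=25)
  J=25 → Machine 2 (load: 0+25=25)
  J=24 → Machine 3 (load: 0+24=24)
  J=22 → Machine 4 (load: 0+22=22)
  J=21 → Machine 5 (load: 0+21=21)
  J=20 → Machine 5 (load: 21+20=41)
  J=15 → Machine 4 (load: 22+15=37)
  J=7 → Machine 3 (load: 24+7=31)
  J=4 → Machine 1 (load: 25+4=29)
  J=2 → Machine 2 (load: 25+2=27)
Machine loads: [29, 27, 31, 37, 41]
Makespan = max = 41 time units


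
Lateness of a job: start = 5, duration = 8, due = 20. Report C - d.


Completion = 5 + 8 = 13
Lateness = C - d = 13 - 20
= -7


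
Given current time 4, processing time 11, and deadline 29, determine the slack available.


Slack = due - current_time - processing
= 29 - 4 - 11
= 14


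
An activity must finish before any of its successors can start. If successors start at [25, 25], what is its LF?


LF = min of all successor start times
Successors start at: [25, 25]
LF = min(25, 25)
= 25


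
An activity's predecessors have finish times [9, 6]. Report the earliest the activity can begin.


ES = max of all predecessor completion times
Predecessors: [9, 6]
ES = max(9, 6)
= 9


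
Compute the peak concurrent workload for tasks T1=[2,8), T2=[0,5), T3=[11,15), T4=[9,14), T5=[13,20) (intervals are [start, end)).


Check each time point for overlaps:
  t=13: 3 tasks active (T3, T4, T5)
Max concurrent = 3


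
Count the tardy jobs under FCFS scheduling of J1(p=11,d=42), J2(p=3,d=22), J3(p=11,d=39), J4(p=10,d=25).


Completion vs due date:
  J1: C=11, d=42 → on time
  J2: C=14, d=22 → on time
  J3: C=25, d=39 → on time
  J4: C=35, d=25 → TARDY
Tardy jobs: J4
Count = 1


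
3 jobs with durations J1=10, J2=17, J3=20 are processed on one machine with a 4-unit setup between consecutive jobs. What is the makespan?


Makespan = Σ processing + (n-1) × setup
= (10 + 17 + 20) + (3-1)×4
= 47 + 8
= 55 time units


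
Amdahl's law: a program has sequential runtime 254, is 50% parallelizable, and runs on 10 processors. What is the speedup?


Amdahl's law: T_p = T × ((1-p) + p/N)
= 254 × ((1-0.5) + 0.5/10)
= 254 × (0.50 + 0.0500)
= 254 × 0.5500
= 139.70
Speedup = 254/139.70
= 1.82×


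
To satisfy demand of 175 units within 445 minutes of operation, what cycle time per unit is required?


Cycle time = available time / demand
= 445 / 175
= 2.54 min/unit


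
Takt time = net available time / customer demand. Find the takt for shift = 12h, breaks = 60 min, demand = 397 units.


Available = 12×60 - 60 = 660 min
Takt time = 660 / 397
= 1.66 min/unit


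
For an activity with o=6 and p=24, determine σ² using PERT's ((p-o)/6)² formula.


σ² = ((p - o) / 6)² = (p - o)² / 36
= (24 - 6)² / 36
= 18² / 36
= 324 / 36
= 9.0000


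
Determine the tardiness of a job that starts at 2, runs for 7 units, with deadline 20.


Completion = start + processing = 2 + 7 = 9
Tardiness = max(0, C - d) = max(0, 9 - 20)
= max(0, -11)
= 0


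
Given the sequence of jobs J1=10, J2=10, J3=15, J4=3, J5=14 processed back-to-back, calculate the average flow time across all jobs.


Completion times:
  J1: completes at 10
  J2: completes at 20
  J3: completes at 35
  J4: completes at 38
  J5: completes at 52
Sum = 155
Average = 155/5
= 31.00


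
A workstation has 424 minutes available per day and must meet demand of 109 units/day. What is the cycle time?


Cycle time = available time / demand
= 424 / 109
= 3.89 min/unit


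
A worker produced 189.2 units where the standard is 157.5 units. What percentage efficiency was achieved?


Efficiency = (actual / standard) × 100
= (189.2 / 157.5) × 100
= 120.1%


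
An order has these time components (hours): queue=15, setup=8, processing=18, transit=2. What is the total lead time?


Lead time = queue + setup + processing + transit
= 15 + 8 + 18 + 2
= 43 hours


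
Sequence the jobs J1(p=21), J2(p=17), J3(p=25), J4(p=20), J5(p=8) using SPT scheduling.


SPT: sort by shortest processing time
  J5: p=8
  J2: p=17
  J4: p=20
  J1: p=21
  J3: p=25
Order: J5 → J2 → J4 → J1 → J3


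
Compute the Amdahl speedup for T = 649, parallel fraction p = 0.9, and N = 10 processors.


Amdahl's law: T_p = T × ((1-p) + p/N)
= 649 × ((1-0.9) + 0.9/10)
= 649 × (0.10 + 0.0900)
= 649 × 0.1900
= 123.31
Speedup = 649/123.31
= 5.26×
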